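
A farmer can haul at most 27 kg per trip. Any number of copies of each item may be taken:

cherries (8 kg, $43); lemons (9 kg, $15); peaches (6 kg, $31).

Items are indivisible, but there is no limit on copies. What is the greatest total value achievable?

Best value-per-unit is cherries at 43/8; filling with it alone gives 3×43 = 129.
Optimal mix: 1×cherries + 3×peaches → weight 26, value 136.

$136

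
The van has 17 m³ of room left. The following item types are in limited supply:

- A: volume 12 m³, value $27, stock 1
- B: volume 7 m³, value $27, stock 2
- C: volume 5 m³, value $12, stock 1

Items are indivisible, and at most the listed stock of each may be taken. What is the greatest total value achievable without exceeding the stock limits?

$54

Top feasible selections:
- 2×B: volume 14, value 54
- 1×B + 1×C: volume 12, value 39
- 1×A + 1×C: volume 17, value 39
Best: $54.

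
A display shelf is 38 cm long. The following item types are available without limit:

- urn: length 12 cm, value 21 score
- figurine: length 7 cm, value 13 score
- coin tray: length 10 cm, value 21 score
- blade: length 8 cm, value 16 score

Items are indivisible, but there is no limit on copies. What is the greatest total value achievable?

79 score

Best value-per-unit is coin tray at 21/10; filling with it alone gives 3×21 = 63.
Optimal mix: 3×coin tray + 1×blade → length 38, value 79.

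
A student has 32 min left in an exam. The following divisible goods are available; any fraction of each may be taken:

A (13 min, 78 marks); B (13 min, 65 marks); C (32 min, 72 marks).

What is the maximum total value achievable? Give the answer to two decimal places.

Take in order of value per unit:
- A (78/13 per unit): all 13 → value 78, running total 78.00
- B (65/13 per unit): all 13 → value 65, running total 143.00
- C (72/32 per unit): 6 of 32 → value 6×72/32 = 13.5000, running total 156.50
Total 156.50.

156.50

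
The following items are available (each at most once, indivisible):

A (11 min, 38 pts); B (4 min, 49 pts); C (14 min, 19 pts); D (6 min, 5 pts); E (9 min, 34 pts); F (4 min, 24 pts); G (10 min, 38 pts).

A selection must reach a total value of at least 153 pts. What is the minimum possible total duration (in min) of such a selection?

34

Subsets with value ≥ 153, sorted by total duration:
- A+B+E+G: duration 34, value 159
- A+B+D+F+G: duration 35, value 154
Minimum duration: 34 min.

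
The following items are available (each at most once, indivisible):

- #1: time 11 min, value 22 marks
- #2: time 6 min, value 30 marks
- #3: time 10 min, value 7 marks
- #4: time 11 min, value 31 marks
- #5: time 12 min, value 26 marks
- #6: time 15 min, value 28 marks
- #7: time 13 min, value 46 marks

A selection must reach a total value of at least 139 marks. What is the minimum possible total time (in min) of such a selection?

Subsets with value ≥ 139, sorted by total time:
- #2+#3+#4+#5+#7: time 52, value 140
- #1+#2+#4+#5+#7: time 53, value 155
Minimum time: 52 min.

52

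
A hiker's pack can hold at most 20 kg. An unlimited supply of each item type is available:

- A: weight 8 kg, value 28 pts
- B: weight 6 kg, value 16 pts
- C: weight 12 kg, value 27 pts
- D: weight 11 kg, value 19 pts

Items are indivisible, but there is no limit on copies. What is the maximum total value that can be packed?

Best value-per-unit is A at 28/8; filling with it alone gives 2×28 = 56.
Optimal mix: 1×A + 2×B → weight 20, value 60.

60 pts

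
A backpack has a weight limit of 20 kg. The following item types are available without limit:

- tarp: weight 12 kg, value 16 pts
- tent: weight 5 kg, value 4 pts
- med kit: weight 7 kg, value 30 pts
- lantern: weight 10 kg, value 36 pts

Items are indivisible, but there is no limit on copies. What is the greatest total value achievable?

72 pts

Best value-per-unit is med kit at 30/7; filling with it alone gives 2×30 = 60.
Optimal mix: 2×lantern → weight 20, value 72.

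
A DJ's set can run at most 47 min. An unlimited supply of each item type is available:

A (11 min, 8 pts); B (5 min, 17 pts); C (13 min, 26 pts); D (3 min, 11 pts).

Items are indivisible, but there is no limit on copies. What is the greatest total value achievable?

Best value-per-unit is D at 11/3; filling with it alone gives 15×11 = 165.
Optimal mix: 1×B + 14×D → duration 47, value 171.

171 pts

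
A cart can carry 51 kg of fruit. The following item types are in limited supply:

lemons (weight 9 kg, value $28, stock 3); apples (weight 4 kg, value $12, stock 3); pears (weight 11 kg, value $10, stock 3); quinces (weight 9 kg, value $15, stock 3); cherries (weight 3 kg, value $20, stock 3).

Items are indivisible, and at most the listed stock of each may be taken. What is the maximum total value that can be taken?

Best selections within weight 51 and stock limits:
- 3×lemons + 3×apples + 3×cherries: weight 48, value 180
- 3×lemons + 1×apples + 1×quinces + 3×cherries: weight 49, value 171
Best: $180.

$180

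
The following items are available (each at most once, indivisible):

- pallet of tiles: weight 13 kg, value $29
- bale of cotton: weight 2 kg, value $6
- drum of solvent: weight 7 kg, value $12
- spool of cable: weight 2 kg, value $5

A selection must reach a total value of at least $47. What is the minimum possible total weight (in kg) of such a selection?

Subsets with value ≥ 47, sorted by total weight:
- pallet of tiles+bale of cotton+drum of solvent: weight 22, value 47
- pallet of tiles+bale of cotton+drum of solvent+spool of cable: weight 24, value 52
Minimum weight: 22 kg.

22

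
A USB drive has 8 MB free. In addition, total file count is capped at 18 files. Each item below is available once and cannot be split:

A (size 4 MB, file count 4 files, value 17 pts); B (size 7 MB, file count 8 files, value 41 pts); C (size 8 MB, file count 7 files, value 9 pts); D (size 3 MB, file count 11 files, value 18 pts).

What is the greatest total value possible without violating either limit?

Feasible sets respecting both limits:
- B: size 7, file count 8, value 41
- A+D: size 7, file count 15, value 35
- D: size 3, file count 11, value 18
- A: size 4, file count 4, value 17
Best: 41 pts.

41 pts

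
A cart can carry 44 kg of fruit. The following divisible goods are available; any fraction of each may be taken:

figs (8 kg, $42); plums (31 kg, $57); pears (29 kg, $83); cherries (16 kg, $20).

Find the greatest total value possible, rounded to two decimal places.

137.87

Take in order of value per unit:
- figs (42/8 per unit): all 8 → value 42, running total 42.00
- pears (83/29 per unit): all 29 → value 83, running total 125.00
- plums (57/31 per unit): 7 of 31 → value 7×57/31 = 12.8710, running total 137.87
Total 137.87.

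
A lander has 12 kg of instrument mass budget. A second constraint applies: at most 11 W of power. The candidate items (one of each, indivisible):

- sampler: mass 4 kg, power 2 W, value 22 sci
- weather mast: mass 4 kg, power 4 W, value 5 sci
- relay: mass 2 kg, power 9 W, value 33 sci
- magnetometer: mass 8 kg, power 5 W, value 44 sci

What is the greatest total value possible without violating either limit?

66 sci

Feasible sets respecting both limits:
- sampler+magnetometer: mass 12, power 7, value 66
- sampler+relay: mass 6, power 11, value 55
- weather mast+magnetometer: mass 12, power 9, value 49
- magnetometer: mass 8, power 5, value 44
Best: 66 sci.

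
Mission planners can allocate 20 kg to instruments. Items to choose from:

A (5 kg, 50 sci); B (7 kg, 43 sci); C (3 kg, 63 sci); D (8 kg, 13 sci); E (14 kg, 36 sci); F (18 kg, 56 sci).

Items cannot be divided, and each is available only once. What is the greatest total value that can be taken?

156 sci

Check high-value combinations within 20 kg:
- A+B+C: mass 5+7+3=15, value 50+43+63=156
- A+C+D: mass 5+3+8=16, value 50+63+13=126
- B+C+D: mass 7+3+8=18, value 43+63+13=119
- A+C: mass 5+3=8, value 50+63=113
Best: 156 sci.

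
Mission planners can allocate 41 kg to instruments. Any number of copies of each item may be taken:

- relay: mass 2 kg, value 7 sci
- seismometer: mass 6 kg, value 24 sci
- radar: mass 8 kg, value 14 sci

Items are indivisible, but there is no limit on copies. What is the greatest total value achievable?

158 sci

Best value-per-unit is seismometer at 24/6; filling with it alone gives 6×24 = 144.
Optimal mix: 2×relay + 6×seismometer → mass 40, value 158.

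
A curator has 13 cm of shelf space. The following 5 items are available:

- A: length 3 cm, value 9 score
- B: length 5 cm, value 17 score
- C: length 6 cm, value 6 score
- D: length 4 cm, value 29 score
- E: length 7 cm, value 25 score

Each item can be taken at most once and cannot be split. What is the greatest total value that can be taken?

55 score

This is a 0/1 knapsack; check combinations near the capacity.
- A+B+D: length 3+5+4=12, value 9+17+29=55
- D+E: length 4+7=11, value 29+25=54
- B+D: length 5+4=9, value 17+29=46
Best: 55 score.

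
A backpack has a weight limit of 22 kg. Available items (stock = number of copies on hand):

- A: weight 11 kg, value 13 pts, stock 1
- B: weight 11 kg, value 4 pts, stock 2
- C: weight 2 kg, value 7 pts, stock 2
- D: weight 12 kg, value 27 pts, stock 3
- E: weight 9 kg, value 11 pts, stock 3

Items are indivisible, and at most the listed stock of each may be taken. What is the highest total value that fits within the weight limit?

41 pts

Top feasible selections:
- 2×C + 1×D: weight 16, value 41
- 1×D + 1×E: weight 21, value 38
Best: 41 pts.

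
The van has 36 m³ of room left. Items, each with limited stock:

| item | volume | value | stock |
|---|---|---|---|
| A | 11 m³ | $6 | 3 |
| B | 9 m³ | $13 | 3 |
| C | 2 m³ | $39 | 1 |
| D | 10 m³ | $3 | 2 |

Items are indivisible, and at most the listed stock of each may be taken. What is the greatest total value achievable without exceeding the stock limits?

$78

Top feasible selections:
- 3×B + 1×C: volume 29, value 78
- 1×A + 2×B + 1×C: volume 31, value 71
- 2×B + 1×C + 1×D: volume 30, value 68
Best: $78.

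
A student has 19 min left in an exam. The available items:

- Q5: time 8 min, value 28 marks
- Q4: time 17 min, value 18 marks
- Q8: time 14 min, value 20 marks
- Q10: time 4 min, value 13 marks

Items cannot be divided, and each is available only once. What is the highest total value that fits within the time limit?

Check high-value combinations within 19 min:
- Q5+Q10: time 8+4=12, value 28+13=41
- Q8+Q10: time 14+4=18, value 20+13=33
- Q5: time 8, value 28
- Q8: time 14, value 20
- Q4: time 17, value 18
Best: 41 marks.

41 marks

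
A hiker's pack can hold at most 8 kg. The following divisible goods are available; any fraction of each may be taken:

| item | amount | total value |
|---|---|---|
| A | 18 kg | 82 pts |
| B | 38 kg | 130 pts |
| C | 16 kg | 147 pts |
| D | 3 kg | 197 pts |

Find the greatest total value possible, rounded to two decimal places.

242.94

Take in order of value per unit:
- D (197/3 per unit): all 3 → value 197, running total 197.00
- C (147/16 per unit): 5 of 16 → value 5×147/16 = 45.9375, running total 242.94
Total 242.94.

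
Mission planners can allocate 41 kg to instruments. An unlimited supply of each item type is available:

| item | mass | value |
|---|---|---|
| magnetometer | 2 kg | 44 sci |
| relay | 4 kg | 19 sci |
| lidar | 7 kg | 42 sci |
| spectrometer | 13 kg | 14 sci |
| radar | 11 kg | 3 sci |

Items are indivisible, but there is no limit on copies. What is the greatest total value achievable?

880 sci

Best value-per-unit is magnetometer at 44/2, and filling with it alone uses mass 20×2=40. No mix of the others beats 20×44 = 880.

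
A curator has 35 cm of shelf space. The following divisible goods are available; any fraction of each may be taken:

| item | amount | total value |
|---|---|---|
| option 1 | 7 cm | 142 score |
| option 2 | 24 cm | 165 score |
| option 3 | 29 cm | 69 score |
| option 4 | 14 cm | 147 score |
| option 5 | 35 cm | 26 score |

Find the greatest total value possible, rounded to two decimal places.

385.25

Take in order of value per unit:
- option 1 (142/7 per unit): all 7 → value 142, running total 142.00
- option 4 (147/14 per unit): all 14 → value 147, running total 289.00
- option 2 (165/24 per unit): 14 of 24 → value 14×165/24 = 96.2500, running total 385.25
Total 385.25.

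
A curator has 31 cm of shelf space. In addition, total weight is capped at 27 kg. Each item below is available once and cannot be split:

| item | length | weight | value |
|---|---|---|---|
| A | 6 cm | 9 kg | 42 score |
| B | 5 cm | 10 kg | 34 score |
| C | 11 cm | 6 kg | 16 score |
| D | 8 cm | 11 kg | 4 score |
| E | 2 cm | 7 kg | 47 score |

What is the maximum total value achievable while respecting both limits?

123 score

Feasible sets respecting both limits:
- A+B+E: length 13, weight 26, value 123
- A+C+E: length 19, weight 22, value 105
- B+C+E: length 18, weight 23, value 97
Best: 123 score.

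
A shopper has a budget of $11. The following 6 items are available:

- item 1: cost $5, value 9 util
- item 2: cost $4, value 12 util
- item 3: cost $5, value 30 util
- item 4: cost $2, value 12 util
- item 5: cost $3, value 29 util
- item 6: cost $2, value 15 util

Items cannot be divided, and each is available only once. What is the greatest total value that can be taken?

Check high-value combinations within $11:
- item 3+item 5+item 6: cost 5+3+2=10, value 30+29+15=74
- item 3+item 4+item 5: cost 5+2+3=10, value 30+12+29=71
- item 2+item 4+item 5+item 6: cost 4+2+3+2=11, value 12+12+29+15=68
Best: 74 util.

74 util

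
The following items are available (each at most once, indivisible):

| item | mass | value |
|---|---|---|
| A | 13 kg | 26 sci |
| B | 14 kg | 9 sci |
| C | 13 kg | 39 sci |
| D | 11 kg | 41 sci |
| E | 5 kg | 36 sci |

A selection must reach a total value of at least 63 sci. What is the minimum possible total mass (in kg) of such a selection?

16

Subsets with value ≥ 63, sorted by total mass:
- D+E: mass 16, value 77
- C+E: mass 18, value 75
Minimum mass: 16 kg.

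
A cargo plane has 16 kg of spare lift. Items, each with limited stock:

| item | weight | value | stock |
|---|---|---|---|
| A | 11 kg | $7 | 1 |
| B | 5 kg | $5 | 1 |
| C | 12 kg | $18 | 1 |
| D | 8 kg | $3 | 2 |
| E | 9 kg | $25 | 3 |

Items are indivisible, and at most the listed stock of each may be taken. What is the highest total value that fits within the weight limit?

$30

Top feasible selections:
- 1×B + 1×E: weight 14, value 30
- 1×E: weight 9, value 25
Best: $30.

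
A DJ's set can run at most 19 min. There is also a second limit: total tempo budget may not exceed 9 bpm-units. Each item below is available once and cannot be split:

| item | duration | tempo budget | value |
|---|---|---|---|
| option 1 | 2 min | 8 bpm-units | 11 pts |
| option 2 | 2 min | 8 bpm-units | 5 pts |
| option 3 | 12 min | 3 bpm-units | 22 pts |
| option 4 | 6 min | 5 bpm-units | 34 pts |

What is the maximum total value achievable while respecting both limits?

56 pts

Feasible sets respecting both limits:
- option 3+option 4: duration 18, tempo budget 8, value 56
- option 4: duration 6, tempo budget 5, value 34
- option 3: duration 12, tempo budget 3, value 22
Best: 56 pts.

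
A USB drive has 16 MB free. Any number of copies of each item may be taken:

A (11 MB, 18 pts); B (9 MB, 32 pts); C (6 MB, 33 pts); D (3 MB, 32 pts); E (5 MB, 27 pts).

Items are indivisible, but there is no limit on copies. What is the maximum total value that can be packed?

160 pts

Best value-per-unit is D at 32/3, and filling with it alone uses size 5×3=15. No mix of the others beats 5×32 = 160.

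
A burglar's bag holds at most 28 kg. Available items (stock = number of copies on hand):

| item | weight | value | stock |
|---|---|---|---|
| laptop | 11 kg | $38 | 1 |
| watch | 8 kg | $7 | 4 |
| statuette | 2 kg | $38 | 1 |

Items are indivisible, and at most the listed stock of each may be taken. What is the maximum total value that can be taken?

Top feasible selections:
- 1×laptop + 1×watch + 1×statuette: weight 21, value 83
- 1×laptop + 1×statuette: weight 13, value 76
- 3×watch + 1×statuette: weight 26, value 59
Best: $83.

$83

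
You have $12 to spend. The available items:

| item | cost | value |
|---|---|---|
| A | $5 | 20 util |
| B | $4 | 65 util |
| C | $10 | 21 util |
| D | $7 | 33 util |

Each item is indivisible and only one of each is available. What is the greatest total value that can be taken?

98 util

Check high-value combinations within $12:
- B+D: cost 4+7=11, value 65+33=98
- A+B: cost 5+4=9, value 20+65=85
- B: cost 4, value 65
- A+D: cost 5+7=12, value 20+33=53
Best: 98 util.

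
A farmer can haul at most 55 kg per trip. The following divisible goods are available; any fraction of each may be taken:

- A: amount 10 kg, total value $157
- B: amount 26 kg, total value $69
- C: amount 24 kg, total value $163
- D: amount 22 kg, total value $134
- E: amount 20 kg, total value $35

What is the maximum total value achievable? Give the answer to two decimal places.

447.91

Take in order of value per unit:
- A (157/10 per unit): all 10 → value 157, running total 157.00
- C (163/24 per unit): all 24 → value 163, running total 320.00
- D (134/22 per unit): 21 of 22 → value 21×134/22 = 127.9091, running total 447.91
Total 447.91.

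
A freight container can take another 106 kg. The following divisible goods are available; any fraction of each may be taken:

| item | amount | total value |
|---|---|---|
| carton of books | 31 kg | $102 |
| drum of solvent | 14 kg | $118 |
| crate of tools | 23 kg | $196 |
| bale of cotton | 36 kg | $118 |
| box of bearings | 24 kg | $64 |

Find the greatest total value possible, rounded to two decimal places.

Take in order of value per unit:
- crate of tools (196/23 per unit): all 23 → value 196, running total 196.00
- drum of solvent (118/14 per unit): all 14 → value 118, running total 314.00
- carton of books (102/31 per unit): all 31 → value 102, running total 416.00
- bale of cotton (118/36 per unit): all 36 → value 118, running total 534.00
- box of bearings (64/24 per unit): 2 of 24 → value 2×64/24 = 5.3333, running total 539.33
Total 539.33.

539.33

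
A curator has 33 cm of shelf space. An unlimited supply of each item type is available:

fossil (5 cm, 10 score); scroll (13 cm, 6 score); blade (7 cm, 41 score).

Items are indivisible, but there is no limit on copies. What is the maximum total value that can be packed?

174 score

Best value-per-unit is blade at 41/7; filling with it alone gives 4×41 = 164.
Optimal mix: 1×fossil + 4×blade → length 33, value 174.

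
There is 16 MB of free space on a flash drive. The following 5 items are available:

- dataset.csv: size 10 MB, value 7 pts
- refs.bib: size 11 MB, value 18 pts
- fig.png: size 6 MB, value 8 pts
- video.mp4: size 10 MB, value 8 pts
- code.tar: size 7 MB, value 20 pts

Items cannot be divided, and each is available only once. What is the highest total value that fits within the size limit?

28 pts

Check high-value combinations within 16 MB:
- fig.png+code.tar: size 6+7=13, value 8+20=28
- code.tar: size 7, value 20
- refs.bib: size 11, value 18
- fig.png+video.mp4: size 6+10=16, value 8+8=16
Best: 28 pts.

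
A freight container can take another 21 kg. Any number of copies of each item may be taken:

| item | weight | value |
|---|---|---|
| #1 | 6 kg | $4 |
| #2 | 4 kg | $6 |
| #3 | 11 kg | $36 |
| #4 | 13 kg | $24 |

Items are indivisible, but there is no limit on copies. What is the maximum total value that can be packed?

Best value-per-unit is #3 at 36/11; filling with it alone gives 1×36 = 36.
Optimal mix: 2×#2 + 1×#3 → weight 19, value 48.

$48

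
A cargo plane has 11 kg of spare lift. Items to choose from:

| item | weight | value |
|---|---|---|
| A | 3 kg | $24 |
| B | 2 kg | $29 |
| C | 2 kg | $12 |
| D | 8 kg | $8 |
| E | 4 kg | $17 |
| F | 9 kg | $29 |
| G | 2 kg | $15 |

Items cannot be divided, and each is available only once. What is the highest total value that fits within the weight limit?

$85

This is a 0/1 knapsack; check combinations near the capacity.
- A+B+E+G: weight 3+2+4+2=11, value 24+29+17+15=85
- A+B+C+E: weight 3+2+2+4=11, value 24+29+12+17=82
- A+B+C+G: weight 3+2+2+2=9, value 24+29+12+15=80
Best: $85.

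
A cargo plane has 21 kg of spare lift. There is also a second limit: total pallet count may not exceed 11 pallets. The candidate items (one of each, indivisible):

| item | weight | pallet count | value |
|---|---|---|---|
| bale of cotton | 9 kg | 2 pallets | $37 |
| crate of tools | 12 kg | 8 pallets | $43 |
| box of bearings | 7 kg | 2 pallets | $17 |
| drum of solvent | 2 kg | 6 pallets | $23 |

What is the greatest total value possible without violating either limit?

Feasible sets respecting both limits:
- bale of cotton+crate of tools: weight 21, pallet count 10, value 80
- bale of cotton+box of bearings+drum of solvent: weight 18, pallet count 10, value 77
- crate of tools+box of bearings: weight 19, pallet count 10, value 60
Best: $80.

$80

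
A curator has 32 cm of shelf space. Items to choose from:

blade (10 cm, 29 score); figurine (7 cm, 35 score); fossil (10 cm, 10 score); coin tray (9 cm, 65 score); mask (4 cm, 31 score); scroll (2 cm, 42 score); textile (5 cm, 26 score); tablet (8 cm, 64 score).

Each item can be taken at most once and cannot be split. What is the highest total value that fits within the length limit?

237 score

Check high-value combinations within 32 cm:
- figurine+coin tray+mask+scroll+tablet: length 7+9+4+2+8=30, value 35+65+31+42+64=237
- figurine+coin tray+scroll+textile+tablet: length 7+9+2+5+8=31, value 35+65+42+26+64=232
- coin tray+mask+scroll+textile+tablet: length 9+4+2+5+8=28, value 65+31+42+26+64=228
- figurine+coin tray+scroll+tablet: length 7+9+2+8=26, value 35+65+42+64=206
- coin tray+mask+scroll+tablet: length 9+4+2+8=23, value 65+31+42+64=202
Best: 237 score.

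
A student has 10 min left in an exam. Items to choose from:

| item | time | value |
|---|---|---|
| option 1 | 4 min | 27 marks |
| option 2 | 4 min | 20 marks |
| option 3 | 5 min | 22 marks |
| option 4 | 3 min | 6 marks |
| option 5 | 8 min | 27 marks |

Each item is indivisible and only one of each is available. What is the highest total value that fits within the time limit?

Check high-value combinations within 10 min:
- option 1+option 3: time 4+5=9, value 27+22=49
- option 1+option 2: time 4+4=8, value 27+20=47
- option 2+option 3: time 4+5=9, value 20+22=42
- option 1+option 4: time 4+3=7, value 27+6=33
Best: 49 marks.

49 marks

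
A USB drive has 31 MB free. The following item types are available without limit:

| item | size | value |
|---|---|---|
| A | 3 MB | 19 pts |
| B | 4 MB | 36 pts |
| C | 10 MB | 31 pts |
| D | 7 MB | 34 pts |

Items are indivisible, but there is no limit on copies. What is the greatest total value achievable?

271 pts

Best value-per-unit is B at 36/4; filling with it alone gives 7×36 = 252.
Optimal mix: 1×A + 7×B → size 31, value 271.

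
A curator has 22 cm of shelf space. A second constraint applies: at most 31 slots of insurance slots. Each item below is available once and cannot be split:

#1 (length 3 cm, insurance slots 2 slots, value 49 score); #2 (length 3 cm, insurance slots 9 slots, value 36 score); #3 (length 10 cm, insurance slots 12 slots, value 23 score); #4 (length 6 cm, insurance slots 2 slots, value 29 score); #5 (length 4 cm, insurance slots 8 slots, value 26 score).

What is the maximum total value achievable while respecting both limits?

140 score

Feasible sets respecting both limits:
- #1+#2+#4+#5: length 16, insurance slots 21, value 140
- #1+#2+#3+#4: length 22, insurance slots 25, value 137
- #1+#2+#3+#5: length 20, insurance slots 31, value 134
- #1+#2+#4: length 12, insurance slots 13, value 114
Best: 140 score.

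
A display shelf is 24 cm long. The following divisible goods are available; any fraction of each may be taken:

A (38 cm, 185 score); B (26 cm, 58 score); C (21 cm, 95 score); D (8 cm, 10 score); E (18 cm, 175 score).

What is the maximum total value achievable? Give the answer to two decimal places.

204.21

Take in order of value per unit:
- E (175/18 per unit): all 18 → value 175, running total 175.00
- A (185/38 per unit): 6 of 38 → value 6×185/38 = 29.2105, running total 204.21
Total 204.21.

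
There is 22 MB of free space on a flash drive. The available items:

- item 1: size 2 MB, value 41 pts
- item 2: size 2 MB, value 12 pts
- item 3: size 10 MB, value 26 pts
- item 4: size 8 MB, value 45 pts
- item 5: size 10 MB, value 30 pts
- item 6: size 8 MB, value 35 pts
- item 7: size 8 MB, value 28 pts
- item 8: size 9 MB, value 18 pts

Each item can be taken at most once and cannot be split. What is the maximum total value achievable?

Check high-value combinations within 22 MB:
- item 1+item 2+item 4+item 6: size 2+2+8+8=20, value 41+12+45+35=133
- item 1+item 2+item 4+item 5: size 2+2+8+10=22, value 41+12+45+30=128
- item 1+item 2+item 4+item 7: size 2+2+8+8=20, value 41+12+45+28=126
- item 1+item 2+item 3+item 4: size 2+2+10+8=22, value 41+12+26+45=124
Best: 133 pts.

133 pts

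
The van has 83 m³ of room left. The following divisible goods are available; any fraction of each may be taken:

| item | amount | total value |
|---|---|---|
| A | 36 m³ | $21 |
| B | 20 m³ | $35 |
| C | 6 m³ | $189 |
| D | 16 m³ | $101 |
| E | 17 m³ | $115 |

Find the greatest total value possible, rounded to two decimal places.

454.00

Take in order of value per unit:
- C (189/6 per unit): all 6 → value 189, running total 189.00
- E (115/17 per unit): all 17 → value 115, running total 304.00
- D (101/16 per unit): all 16 → value 101, running total 405.00
- B (35/20 per unit): all 20 → value 35, running total 440.00
- A (21/36 per unit): 24 of 36 → value 24×21/36 = 14.0000, running total 454.00
Total 454.00.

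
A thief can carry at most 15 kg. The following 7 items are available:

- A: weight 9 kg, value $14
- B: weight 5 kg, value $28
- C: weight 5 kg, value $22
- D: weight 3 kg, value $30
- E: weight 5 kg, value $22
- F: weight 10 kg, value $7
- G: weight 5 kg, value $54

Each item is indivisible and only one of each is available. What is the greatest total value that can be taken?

Check high-value combinations within 15 kg:
- B+D+G: weight 5+3+5=13, value 28+30+54=112
- C+D+G: weight 5+3+5=13, value 22+30+54=106
- D+E+G: weight 3+5+5=13, value 30+22+54=106
- B+C+G: weight 5+5+5=15, value 28+22+54=104
- B+E+G: weight 5+5+5=15, value 28+22+54=104
Best: $112.

$112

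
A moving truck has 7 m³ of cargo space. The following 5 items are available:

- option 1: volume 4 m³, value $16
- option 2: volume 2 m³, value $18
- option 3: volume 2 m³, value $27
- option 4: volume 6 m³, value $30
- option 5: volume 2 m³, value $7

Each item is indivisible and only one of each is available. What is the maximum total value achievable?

$52

Check high-value combinations within 7 m³:
- option 2+option 3+option 5: volume 2+2+2=6, value 18+27+7=52
- option 2+option 3: volume 2+2=4, value 18+27=45
- option 1+option 3: volume 4+2=6, value 16+27=43
- option 3+option 5: volume 2+2=4, value 27+7=34
Best: $52.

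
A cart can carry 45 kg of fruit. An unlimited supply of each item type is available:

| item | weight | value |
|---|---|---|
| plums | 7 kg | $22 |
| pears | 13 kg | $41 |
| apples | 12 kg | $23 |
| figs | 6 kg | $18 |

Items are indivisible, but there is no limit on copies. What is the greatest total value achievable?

Best value-per-unit is pears at 41/13; filling with it alone gives 3×41 = 123.
Optimal mix: 3×pears + 1×figs → weight 45, value 141.

$141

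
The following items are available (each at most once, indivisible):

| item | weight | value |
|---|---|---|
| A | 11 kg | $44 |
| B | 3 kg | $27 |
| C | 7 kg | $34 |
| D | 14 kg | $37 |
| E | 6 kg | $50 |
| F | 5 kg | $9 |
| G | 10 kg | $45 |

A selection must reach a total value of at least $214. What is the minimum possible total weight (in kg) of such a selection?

Subsets with value ≥ 214, sorted by total weight:
- A+B+C+D+E+G: weight 51, value 237
- A+C+D+E+F+G: weight 53, value 219
Minimum weight: 51 kg.

51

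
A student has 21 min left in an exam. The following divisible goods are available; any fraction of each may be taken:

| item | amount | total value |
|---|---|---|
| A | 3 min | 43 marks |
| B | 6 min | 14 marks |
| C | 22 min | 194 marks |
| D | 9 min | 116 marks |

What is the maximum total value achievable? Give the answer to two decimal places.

238.36

Take in order of value per unit:
- A (43/3 per unit): all 3 → value 43, running total 43.00
- D (116/9 per unit): all 9 → value 116, running total 159.00
- C (194/22 per unit): 9 of 22 → value 9×194/22 = 79.3636, running total 238.36
Total 238.36.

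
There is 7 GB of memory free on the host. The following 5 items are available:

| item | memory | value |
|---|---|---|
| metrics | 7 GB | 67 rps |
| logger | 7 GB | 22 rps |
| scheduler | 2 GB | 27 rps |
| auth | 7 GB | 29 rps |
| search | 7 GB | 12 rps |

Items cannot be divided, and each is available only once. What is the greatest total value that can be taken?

Check high-value combinations within 7 GB:
- metrics: memory 7, value 67
- auth: memory 7, value 29
- scheduler: memory 2, value 27
- logger: memory 7, value 22
- search: memory 7, value 12
Best: 67 rps.

67 rps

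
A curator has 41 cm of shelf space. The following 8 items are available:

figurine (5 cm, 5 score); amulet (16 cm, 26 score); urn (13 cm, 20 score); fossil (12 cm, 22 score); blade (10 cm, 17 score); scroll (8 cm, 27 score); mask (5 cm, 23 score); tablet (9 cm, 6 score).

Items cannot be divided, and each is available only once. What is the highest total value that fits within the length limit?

This is a 0/1 knapsack; check combinations near the capacity.
- amulet+fossil+scroll+mask: length 16+12+8+5=41, value 26+22+27+23=98
- figurine+fossil+blade+scroll+mask: length 5+12+10+8+5=40, value 5+22+17+27+23=94
- amulet+blade+scroll+mask: length 16+10+8+5=39, value 26+17+27+23=93
- urn+fossil+scroll+mask: length 13+12+8+5=38, value 20+22+27+23=92
- figurine+urn+blade+scroll+mask: length 5+13+10+8+5=41, value 5+20+17+27+23=92
Best: 98 score.

98 score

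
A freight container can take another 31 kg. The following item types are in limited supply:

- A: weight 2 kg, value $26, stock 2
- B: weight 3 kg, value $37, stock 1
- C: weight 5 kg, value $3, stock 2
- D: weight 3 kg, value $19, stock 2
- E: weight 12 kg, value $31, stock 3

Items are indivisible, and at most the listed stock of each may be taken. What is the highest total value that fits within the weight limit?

Best selections within weight 31 and stock limits:
- 2×A + 1×B + 1×C + 2×D + 1×E: weight 30, value 161
- 2×A + 1×B + 2×D + 1×E: weight 25, value 158
- 2×A + 1×B + 2×E: weight 31, value 151
Best: $161.

$161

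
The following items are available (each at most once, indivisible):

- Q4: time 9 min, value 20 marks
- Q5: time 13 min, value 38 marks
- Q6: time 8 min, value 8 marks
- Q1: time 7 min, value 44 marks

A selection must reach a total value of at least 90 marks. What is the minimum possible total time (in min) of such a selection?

28

Subsets with value ≥ 90, sorted by total time:
- Q5+Q6+Q1: time 28, value 90
- Q4+Q5+Q1: time 29, value 102
- Q4+Q5+Q6+Q1: time 37, value 110
Minimum time: 28 min.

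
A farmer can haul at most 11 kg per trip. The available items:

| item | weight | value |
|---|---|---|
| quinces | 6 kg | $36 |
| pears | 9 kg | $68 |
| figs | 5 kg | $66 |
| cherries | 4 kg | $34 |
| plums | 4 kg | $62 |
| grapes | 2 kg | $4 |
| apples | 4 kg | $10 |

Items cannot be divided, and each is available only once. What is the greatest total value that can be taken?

This is a 0/1 knapsack; check combinations near the capacity.
- figs+plums+grapes: weight 5+4+2=11, value 66+62+4=132
- figs+plums: weight 5+4=9, value 66+62=128
- figs+cherries+grapes: weight 5+4+2=11, value 66+34+4=104
Best: $132.

$132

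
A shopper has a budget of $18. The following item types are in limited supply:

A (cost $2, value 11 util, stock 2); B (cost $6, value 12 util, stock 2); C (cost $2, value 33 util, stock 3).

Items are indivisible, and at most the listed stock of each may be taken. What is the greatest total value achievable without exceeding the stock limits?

133 util

Best selections within cost 18 and stock limits:
- 2×A + 1×B + 3×C: cost 16, value 133
- 2×B + 3×C: cost 18, value 123
- 1×A + 1×B + 3×C: cost 14, value 122
- 2×A + 3×C: cost 10, value 121
Best: 133 util.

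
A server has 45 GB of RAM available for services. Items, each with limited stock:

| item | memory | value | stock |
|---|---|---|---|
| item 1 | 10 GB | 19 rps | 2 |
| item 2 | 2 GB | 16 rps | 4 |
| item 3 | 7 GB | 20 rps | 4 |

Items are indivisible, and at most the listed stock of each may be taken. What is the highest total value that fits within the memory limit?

147 rps

Best selections within memory 45 and stock limits:
- 1×item 1 + 3×item 2 + 4×item 3: memory 44, value 147
- 4×item 2 + 4×item 3: memory 36, value 144
- 1×item 1 + 4×item 2 + 3×item 3: memory 39, value 143
- 2×item 1 + 4×item 2 + 2×item 3: memory 42, value 142
Best: 147 rps.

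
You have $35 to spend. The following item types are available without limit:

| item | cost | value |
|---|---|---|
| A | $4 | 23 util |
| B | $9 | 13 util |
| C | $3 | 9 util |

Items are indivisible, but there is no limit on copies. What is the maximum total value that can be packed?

Best value-per-unit is A at 23/4; filling with it alone gives 8×23 = 184.
Optimal mix: 8×A + 1×C → cost 35, value 193.

193 util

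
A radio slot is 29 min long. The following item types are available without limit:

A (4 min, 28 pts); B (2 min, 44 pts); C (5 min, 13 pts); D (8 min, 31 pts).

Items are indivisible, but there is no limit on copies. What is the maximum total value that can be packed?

616 pts

Best value-per-unit is B at 44/2, and filling with it alone uses duration 14×2=28. No mix of the others beats 14×44 = 616.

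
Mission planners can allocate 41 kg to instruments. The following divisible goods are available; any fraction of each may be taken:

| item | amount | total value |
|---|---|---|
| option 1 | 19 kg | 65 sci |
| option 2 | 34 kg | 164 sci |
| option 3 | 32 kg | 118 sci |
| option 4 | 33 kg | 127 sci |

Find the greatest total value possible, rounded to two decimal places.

190.94

Take in order of value per unit:
- option 2 (164/34 per unit): all 34 → value 164, running total 164.00
- option 4 (127/33 per unit): 7 of 33 → value 7×127/33 = 26.9394, running total 190.94
Total 190.94.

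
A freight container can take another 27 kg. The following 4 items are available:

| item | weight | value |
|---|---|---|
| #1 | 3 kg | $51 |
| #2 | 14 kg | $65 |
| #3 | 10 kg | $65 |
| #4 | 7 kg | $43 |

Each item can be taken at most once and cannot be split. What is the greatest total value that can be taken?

Check high-value combinations within 27 kg:
- #1+#2+#3: weight 3+14+10=27, value 51+65+65=181
- #1+#3+#4: weight 3+10+7=20, value 51+65+43=159
- #1+#2+#4: weight 3+14+7=24, value 51+65+43=159
Best: $181.

$181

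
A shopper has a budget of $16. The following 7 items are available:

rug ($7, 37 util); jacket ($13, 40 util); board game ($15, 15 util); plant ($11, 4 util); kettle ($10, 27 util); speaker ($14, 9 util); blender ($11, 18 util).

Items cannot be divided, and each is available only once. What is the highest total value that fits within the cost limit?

40 util

This is a 0/1 knapsack; check combinations near the capacity.
- jacket: cost 13, value 40
- rug: cost 7, value 37
- kettle: cost 10, value 27
- blender: cost 11, value 18
- board game: cost 15, value 15
Best: 40 util.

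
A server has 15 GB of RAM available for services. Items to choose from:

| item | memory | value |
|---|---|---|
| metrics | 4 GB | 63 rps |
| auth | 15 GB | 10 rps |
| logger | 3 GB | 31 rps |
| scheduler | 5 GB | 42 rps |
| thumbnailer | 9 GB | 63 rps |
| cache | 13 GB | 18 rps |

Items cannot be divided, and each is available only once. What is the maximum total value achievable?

136 rps

Check high-value combinations within 15 GB:
- metrics+logger+scheduler: memory 4+3+5=12, value 63+31+42=136
- metrics+thumbnailer: memory 4+9=13, value 63+63=126
- metrics+scheduler: memory 4+5=9, value 63+42=105
- scheduler+thumbnailer: memory 5+9=14, value 42+63=105
- metrics+logger: memory 4+3=7, value 63+31=94
Best: 136 rps.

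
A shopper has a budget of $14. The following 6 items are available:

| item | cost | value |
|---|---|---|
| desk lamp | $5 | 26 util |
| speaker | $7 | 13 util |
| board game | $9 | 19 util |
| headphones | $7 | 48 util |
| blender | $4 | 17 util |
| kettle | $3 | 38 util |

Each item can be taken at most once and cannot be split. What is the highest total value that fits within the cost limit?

Check high-value combinations within $14:
- headphones+blender+kettle: cost 7+4+3=14, value 48+17+38=103
- headphones+kettle: cost 7+3=10, value 48+38=86
- desk lamp+blender+kettle: cost 5+4+3=12, value 26+17+38=81
- desk lamp+headphones: cost 5+7=12, value 26+48=74
- speaker+blender+kettle: cost 7+4+3=14, value 13+17+38=68
Best: 103 util.

103 util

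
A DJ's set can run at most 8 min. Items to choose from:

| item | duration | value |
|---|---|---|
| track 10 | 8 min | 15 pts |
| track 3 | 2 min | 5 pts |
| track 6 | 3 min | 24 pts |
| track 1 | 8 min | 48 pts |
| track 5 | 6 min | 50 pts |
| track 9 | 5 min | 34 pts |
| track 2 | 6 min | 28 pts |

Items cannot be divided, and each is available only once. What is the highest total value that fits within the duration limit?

Check high-value combinations within 8 min:
- track 6+track 9: duration 3+5=8, value 24+34=58
- track 3+track 5: duration 2+6=8, value 5+50=55
- track 5: duration 6, value 50
- track 1: duration 8, value 48
Best: 58 pts.

58 pts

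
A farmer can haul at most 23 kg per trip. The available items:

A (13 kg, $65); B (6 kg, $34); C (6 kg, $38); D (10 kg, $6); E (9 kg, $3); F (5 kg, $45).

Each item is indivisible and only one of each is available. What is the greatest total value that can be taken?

Check high-value combinations within 23 kg:
- B+C+F: weight 6+6+5=17, value 34+38+45=117
- A+F: weight 13+5=18, value 65+45=110
- A+C: weight 13+6=19, value 65+38=103
- A+B: weight 13+6=19, value 65+34=99
- C+D+F: weight 6+10+5=21, value 38+6+45=89
Best: $117.

$117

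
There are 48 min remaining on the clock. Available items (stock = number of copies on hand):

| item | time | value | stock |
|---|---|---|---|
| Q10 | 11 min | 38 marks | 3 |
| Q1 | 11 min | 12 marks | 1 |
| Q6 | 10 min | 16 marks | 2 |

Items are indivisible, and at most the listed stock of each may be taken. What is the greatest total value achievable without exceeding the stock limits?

Best selections within time 48 and stock limits:
- 3×Q10 + 1×Q6: time 43, value 130
- 3×Q10 + 1×Q1: time 44, value 126
Best: 130 marks.

130 marks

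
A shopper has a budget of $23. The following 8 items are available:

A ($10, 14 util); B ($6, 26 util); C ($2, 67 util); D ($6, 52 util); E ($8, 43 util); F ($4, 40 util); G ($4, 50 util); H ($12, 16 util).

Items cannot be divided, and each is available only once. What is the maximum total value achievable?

235 util

Check high-value combinations within $23:
- B+C+D+F+G: cost 6+2+6+4+4=22, value 26+67+52+40+50=235
- C+D+E+G: cost 2+6+8+4=20, value 67+52+43+50=212
- C+D+F+G: cost 2+6+4+4=16, value 67+52+40+50=209
Best: 235 util.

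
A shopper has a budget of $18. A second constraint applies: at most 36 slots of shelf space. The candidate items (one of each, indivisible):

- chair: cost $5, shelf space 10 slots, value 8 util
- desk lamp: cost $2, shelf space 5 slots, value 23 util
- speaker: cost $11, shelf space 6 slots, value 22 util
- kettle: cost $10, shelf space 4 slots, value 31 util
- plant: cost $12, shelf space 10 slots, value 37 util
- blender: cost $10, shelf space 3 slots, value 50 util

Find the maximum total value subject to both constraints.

81 util

Feasible sets respecting both limits:
- chair+desk lamp+blender: cost 17, shelf space 18, value 81
- desk lamp+blender: cost 12, shelf space 8, value 73
- chair+desk lamp+kettle: cost 17, shelf space 19, value 62
- desk lamp+plant: cost 14, shelf space 15, value 60
Best: 81 util.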